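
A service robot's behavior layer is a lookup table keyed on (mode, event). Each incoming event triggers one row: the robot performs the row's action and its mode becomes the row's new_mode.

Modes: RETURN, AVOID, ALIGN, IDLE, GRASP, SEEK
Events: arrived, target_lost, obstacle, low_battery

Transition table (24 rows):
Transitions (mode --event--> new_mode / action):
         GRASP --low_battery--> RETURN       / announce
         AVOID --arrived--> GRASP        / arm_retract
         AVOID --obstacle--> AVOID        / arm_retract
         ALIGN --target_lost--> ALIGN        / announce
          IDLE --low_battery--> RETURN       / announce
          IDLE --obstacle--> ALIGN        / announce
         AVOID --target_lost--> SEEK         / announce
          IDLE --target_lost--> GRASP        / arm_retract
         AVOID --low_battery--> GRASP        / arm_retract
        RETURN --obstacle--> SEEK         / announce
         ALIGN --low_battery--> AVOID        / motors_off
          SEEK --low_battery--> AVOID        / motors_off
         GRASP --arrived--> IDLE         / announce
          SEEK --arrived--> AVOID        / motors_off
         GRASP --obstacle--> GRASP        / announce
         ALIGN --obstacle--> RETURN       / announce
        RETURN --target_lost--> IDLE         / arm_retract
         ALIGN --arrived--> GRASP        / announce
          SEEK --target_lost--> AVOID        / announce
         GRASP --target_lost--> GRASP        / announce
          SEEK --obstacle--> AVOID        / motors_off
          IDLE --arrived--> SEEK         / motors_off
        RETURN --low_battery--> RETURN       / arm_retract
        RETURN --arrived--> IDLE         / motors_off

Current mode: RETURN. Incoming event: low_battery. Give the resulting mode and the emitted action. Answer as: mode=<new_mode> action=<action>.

mode=RETURN action=arm_retract

current mode = RETURN; filter table to that mode:
  (RETURN, obstacle) → (SEEK, announce)
  (RETURN, target_lost) → (IDLE, arm_retract)
  (RETURN, low_battery) → (RETURN, arm_retract)  ← event matches
  (RETURN, arrived) → (IDLE, motors_off)
event = low_battery selects (RETURN, arm_retract)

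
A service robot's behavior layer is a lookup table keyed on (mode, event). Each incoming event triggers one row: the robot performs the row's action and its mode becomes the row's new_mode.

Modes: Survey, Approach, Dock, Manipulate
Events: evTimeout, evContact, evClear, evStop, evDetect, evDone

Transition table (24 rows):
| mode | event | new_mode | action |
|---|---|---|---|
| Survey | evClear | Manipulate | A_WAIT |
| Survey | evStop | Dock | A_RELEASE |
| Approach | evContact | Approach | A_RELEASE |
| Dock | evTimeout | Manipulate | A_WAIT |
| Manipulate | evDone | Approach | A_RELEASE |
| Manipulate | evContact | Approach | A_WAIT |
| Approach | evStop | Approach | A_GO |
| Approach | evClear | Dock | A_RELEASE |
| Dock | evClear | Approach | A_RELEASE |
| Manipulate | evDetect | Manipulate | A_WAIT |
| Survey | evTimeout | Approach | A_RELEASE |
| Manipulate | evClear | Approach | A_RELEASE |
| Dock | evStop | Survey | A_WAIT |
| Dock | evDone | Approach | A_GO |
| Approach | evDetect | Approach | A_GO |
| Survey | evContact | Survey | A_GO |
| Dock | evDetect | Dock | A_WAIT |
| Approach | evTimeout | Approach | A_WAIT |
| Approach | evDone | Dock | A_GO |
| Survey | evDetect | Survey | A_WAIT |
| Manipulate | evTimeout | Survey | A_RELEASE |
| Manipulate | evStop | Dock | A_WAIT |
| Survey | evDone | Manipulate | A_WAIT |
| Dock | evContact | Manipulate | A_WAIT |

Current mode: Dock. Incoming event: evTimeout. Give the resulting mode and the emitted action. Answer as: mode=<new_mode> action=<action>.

mode=Manipulate action=A_WAIT

current mode = Dock; filter table to that mode:
  (Dock, evTimeout) → (Manipulate, A_WAIT)  ← event matches
  (Dock, evClear) → (Approach, A_RELEASE)
  (Dock, evStop) → (Survey, A_WAIT)
  (Dock, evDone) → (Approach, A_GO)
  (Dock, evDetect) → (Dock, A_WAIT)
  (Dock, evContact) → (Manipulate, A_WAIT)
event = evTimeout selects (Manipulate, A_WAIT)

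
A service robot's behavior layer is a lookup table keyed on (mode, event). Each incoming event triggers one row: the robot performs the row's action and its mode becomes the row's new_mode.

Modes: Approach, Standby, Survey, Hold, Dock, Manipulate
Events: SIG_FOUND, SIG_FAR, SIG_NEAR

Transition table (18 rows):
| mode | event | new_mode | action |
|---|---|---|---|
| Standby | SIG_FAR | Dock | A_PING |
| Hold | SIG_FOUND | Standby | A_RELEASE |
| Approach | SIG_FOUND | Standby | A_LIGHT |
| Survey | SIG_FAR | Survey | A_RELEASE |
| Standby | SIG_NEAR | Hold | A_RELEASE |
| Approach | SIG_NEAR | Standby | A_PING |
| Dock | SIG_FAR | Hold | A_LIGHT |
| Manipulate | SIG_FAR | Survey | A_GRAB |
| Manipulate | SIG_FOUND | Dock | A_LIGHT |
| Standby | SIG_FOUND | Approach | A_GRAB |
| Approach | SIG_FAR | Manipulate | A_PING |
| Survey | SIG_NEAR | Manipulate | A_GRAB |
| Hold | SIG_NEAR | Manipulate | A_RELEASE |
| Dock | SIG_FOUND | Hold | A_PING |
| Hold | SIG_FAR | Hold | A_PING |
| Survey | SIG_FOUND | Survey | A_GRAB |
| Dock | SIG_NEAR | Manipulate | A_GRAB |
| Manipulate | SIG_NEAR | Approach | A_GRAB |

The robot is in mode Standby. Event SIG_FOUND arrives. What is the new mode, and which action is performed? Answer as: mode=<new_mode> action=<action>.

mode=Approach action=A_GRAB

current mode = Standby; filter table to that mode:
  (Standby, SIG_FAR) → (Dock, A_PING)
  (Standby, SIG_NEAR) → (Hold, A_RELEASE)
  (Standby, SIG_FOUND) → (Approach, A_GRAB)  ← event matches
event = SIG_FOUND selects (Approach, A_GRAB)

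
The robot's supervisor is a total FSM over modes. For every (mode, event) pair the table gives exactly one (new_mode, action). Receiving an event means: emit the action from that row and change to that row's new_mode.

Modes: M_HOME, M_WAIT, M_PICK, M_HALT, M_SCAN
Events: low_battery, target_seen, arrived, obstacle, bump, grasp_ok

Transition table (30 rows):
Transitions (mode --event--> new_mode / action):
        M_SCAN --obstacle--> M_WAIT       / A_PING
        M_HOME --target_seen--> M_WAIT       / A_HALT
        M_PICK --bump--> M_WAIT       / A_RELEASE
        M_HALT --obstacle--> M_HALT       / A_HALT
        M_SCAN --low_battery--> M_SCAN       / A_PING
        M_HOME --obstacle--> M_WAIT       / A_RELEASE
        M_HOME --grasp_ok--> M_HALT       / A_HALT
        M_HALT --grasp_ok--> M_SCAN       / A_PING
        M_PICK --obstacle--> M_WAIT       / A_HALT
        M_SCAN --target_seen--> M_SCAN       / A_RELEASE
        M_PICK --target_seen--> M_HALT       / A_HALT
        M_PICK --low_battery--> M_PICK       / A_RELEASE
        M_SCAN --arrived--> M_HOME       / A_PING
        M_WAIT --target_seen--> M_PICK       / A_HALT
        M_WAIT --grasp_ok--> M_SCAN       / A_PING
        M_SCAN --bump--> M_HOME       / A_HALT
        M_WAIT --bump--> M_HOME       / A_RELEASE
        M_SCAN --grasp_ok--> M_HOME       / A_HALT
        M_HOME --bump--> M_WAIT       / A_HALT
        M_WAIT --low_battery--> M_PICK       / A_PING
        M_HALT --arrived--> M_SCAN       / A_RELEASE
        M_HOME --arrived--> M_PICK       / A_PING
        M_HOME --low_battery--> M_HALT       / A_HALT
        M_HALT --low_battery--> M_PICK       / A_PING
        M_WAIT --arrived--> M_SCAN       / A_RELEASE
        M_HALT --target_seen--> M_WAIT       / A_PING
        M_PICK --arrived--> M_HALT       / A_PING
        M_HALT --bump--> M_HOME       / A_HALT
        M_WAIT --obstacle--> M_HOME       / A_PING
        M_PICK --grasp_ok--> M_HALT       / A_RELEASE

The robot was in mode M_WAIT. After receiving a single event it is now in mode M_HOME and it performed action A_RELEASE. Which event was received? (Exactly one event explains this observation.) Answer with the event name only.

bump

try low_battery: (M_WAIT, low_battery) → (M_PICK, A_PING)
try target_seen: (M_WAIT, target_seen) → (M_PICK, A_HALT)
try arrived: (M_WAIT, arrived) → (M_SCAN, A_RELEASE)
try obstacle: (M_WAIT, obstacle) → (M_HOME, A_PING)
try bump: (M_WAIT, bump) → (M_HOME, A_RELEASE)  ← matches
try grasp_ok: (M_WAIT, grasp_ok) → (M_SCAN, A_PING)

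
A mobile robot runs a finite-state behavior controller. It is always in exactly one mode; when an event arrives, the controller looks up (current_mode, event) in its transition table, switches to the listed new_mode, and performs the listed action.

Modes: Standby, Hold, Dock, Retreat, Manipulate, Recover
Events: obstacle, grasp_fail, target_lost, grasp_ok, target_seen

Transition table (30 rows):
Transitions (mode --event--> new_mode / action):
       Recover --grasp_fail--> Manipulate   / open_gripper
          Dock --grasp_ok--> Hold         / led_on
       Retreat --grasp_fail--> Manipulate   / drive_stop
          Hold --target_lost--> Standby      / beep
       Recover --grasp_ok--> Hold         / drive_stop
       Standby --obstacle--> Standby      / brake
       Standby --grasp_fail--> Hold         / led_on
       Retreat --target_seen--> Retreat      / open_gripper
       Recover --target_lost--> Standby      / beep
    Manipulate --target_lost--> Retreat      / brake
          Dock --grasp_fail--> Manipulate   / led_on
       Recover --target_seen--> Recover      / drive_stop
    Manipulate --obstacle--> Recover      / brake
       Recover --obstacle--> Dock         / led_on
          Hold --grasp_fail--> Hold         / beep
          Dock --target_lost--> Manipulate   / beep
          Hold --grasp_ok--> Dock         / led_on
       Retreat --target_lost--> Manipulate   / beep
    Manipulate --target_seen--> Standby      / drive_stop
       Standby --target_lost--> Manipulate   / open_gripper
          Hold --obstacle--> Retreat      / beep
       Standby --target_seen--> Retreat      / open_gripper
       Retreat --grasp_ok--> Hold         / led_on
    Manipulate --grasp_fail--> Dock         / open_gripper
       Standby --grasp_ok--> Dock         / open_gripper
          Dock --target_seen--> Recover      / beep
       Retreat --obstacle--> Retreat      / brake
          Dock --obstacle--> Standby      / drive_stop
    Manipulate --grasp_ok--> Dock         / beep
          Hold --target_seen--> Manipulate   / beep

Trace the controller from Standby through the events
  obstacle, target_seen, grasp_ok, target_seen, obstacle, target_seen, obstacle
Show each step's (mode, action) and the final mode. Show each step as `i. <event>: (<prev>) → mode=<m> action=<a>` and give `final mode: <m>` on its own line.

1. obstacle: (Standby) → mode=Standby action=brake
2. target_seen: (Standby) → mode=Retreat action=open_gripper
3. grasp_ok: (Retreat) → mode=Hold action=led_on
4. target_seen: (Hold) → mode=Manipulate action=beep
5. obstacle: (Manipulate) → mode=Recover action=brake
6. target_seen: (Recover) → mode=Recover action=drive_stop
7. obstacle: (Recover) → mode=Dock action=led_on

final mode: Dock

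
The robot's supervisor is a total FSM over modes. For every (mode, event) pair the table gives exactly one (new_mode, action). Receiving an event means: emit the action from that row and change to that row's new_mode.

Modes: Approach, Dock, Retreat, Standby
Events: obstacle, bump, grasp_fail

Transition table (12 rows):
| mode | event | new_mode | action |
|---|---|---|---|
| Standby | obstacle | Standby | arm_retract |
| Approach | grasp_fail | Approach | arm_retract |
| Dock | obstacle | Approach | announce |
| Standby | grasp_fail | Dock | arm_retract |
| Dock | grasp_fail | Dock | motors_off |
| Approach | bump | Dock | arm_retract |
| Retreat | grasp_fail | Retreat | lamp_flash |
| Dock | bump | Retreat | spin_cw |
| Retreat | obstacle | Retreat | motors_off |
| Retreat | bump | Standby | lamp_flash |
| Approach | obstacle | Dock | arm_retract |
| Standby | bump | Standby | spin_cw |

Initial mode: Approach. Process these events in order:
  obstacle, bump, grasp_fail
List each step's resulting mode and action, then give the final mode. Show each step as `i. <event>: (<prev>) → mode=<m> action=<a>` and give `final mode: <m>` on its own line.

1. obstacle: (Approach) → mode=Dock action=arm_retract
2. bump: (Dock) → mode=Retreat action=spin_cw
3. grasp_fail: (Retreat) → mode=Retreat action=lamp_flash

final mode: Retreat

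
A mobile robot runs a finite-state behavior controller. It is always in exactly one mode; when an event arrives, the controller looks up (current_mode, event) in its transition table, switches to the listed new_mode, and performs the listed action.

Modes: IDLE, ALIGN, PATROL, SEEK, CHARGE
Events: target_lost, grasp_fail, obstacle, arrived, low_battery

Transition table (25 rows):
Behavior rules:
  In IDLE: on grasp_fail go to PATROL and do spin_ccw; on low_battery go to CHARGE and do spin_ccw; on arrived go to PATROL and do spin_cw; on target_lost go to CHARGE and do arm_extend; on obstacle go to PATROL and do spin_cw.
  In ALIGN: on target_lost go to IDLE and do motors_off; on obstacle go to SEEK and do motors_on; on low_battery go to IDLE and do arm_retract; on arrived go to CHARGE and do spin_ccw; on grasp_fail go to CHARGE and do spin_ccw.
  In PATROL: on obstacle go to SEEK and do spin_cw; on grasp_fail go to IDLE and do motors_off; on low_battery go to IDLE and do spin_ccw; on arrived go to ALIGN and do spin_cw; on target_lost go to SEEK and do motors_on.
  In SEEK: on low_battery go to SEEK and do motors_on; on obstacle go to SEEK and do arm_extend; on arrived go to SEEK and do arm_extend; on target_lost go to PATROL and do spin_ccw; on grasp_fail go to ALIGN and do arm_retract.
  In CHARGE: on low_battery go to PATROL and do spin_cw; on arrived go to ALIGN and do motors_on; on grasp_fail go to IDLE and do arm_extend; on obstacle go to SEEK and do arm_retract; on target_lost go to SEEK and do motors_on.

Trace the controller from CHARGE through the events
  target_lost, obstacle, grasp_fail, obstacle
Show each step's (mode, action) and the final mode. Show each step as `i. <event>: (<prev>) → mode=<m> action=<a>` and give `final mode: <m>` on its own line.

1. target_lost: (CHARGE) → mode=SEEK action=motors_on
2. obstacle: (SEEK) → mode=SEEK action=arm_extend
3. grasp_fail: (SEEK) → mode=ALIGN action=arm_retract
4. obstacle: (ALIGN) → mode=SEEK action=motors_on

final mode: SEEK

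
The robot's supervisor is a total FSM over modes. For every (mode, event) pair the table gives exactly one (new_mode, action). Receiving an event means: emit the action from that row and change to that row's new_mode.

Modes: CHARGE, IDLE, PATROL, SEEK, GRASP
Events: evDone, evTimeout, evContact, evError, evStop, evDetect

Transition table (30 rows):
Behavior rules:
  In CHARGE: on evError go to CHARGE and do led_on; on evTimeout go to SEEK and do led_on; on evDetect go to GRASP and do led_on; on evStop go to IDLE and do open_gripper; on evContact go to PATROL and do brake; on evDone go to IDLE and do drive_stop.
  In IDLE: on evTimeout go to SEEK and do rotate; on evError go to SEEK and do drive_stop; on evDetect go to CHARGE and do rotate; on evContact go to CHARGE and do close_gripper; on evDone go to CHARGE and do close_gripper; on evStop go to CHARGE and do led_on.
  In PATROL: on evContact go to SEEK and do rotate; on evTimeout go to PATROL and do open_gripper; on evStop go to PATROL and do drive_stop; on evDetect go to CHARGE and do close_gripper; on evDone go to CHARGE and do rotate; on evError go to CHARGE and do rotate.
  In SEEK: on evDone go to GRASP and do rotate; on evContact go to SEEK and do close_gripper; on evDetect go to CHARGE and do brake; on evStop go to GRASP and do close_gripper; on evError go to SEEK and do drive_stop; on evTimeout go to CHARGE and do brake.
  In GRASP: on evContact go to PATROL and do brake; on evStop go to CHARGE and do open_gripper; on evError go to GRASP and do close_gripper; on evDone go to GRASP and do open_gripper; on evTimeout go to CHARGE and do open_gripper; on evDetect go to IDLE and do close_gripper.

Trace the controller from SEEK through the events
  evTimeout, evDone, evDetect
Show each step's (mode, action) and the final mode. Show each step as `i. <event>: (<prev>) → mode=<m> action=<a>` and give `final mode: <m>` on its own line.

1. evTimeout: (SEEK) → mode=CHARGE action=brake
2. evDone: (CHARGE) → mode=IDLE action=drive_stop
3. evDetect: (IDLE) → mode=CHARGE action=rotate

final mode: CHARGE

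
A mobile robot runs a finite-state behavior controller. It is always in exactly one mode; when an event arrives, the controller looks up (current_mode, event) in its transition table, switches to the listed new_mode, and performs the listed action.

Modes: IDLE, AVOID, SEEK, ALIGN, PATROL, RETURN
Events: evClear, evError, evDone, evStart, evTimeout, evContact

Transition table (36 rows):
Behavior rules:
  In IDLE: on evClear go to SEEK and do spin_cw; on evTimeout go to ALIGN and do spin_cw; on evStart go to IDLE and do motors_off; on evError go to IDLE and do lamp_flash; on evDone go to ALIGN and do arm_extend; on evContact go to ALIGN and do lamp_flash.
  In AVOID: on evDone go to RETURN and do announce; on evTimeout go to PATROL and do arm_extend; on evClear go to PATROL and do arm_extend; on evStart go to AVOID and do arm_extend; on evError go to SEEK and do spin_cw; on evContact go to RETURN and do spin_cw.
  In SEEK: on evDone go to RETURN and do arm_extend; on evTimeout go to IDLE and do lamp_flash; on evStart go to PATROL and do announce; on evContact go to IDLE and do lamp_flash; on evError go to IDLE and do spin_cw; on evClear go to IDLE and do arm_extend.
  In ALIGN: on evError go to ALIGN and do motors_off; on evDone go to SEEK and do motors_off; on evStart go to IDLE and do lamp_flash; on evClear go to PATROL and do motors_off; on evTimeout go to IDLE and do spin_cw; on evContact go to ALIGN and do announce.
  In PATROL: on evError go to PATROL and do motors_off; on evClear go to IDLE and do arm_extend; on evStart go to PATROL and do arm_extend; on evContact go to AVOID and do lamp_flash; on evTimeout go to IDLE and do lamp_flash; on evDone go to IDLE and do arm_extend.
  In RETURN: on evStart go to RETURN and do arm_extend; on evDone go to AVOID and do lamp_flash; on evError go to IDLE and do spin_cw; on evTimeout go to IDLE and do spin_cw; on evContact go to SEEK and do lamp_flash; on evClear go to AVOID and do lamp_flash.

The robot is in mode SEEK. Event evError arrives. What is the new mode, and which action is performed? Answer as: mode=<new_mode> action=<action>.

mode=IDLE action=spin_cw

current mode = SEEK; filter table to that mode:
  (SEEK, evDone) → (RETURN, arm_extend)
  (SEEK, evTimeout) → (IDLE, lamp_flash)
  (SEEK, evStart) → (PATROL, announce)
  (SEEK, evContact) → (IDLE, lamp_flash)
  (SEEK, evError) → (IDLE, spin_cw)  ← event matches
  (SEEK, evClear) → (IDLE, arm_extend)
event = evError selects (IDLE, spin_cw)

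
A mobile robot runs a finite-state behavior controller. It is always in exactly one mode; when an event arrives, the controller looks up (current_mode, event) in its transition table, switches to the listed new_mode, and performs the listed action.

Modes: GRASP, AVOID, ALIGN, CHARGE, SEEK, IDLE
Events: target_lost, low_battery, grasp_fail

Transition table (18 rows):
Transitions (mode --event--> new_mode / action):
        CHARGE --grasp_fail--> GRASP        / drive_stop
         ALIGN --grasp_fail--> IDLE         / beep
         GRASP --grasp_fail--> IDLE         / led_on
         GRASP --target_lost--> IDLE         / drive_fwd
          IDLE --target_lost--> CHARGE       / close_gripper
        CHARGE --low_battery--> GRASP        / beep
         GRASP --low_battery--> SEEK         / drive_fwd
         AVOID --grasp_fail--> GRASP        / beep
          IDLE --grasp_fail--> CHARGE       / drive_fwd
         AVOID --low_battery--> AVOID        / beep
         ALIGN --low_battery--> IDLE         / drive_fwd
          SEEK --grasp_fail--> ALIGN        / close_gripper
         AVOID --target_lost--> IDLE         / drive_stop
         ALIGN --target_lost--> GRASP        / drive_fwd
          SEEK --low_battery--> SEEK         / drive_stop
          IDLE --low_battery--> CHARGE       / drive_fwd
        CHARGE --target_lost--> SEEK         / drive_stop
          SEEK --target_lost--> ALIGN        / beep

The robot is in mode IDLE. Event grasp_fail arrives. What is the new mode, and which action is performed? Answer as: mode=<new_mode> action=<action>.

current mode = IDLE; filter table to that mode:
  (IDLE, target_lost) → (CHARGE, close_gripper)
  (IDLE, grasp_fail) → (CHARGE, drive_fwd)  ← event matches
  (IDLE, low_battery) → (CHARGE, drive_fwd)
event = grasp_fail selects (CHARGE, drive_fwd)

mode=CHARGE action=drive_fwd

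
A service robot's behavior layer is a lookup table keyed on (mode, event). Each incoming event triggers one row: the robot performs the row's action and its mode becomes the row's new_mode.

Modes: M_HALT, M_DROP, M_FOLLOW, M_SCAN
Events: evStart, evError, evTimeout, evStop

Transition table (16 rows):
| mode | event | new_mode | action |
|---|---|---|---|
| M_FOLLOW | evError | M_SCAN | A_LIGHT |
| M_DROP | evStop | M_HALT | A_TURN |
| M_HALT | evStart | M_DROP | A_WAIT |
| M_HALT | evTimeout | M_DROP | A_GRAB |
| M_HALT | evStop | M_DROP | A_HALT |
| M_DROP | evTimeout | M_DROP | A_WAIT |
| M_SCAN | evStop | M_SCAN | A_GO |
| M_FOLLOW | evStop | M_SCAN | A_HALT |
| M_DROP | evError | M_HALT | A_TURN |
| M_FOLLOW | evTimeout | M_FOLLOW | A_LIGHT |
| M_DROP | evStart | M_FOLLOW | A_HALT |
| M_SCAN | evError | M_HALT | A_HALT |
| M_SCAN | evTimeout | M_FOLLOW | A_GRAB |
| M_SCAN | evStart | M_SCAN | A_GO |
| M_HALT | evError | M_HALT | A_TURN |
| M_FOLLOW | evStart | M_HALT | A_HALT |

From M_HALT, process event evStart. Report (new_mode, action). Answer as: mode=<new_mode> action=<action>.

mode=M_DROP action=A_WAIT

current mode = M_HALT; filter table to that mode:
  (M_HALT, evStart) → (M_DROP, A_WAIT)  ← event matches
  (M_HALT, evTimeout) → (M_DROP, A_GRAB)
  (M_HALT, evStop) → (M_DROP, A_HALT)
  (M_HALT, evError) → (M_HALT, A_TURN)
event = evStart selects (M_DROP, A_WAIT)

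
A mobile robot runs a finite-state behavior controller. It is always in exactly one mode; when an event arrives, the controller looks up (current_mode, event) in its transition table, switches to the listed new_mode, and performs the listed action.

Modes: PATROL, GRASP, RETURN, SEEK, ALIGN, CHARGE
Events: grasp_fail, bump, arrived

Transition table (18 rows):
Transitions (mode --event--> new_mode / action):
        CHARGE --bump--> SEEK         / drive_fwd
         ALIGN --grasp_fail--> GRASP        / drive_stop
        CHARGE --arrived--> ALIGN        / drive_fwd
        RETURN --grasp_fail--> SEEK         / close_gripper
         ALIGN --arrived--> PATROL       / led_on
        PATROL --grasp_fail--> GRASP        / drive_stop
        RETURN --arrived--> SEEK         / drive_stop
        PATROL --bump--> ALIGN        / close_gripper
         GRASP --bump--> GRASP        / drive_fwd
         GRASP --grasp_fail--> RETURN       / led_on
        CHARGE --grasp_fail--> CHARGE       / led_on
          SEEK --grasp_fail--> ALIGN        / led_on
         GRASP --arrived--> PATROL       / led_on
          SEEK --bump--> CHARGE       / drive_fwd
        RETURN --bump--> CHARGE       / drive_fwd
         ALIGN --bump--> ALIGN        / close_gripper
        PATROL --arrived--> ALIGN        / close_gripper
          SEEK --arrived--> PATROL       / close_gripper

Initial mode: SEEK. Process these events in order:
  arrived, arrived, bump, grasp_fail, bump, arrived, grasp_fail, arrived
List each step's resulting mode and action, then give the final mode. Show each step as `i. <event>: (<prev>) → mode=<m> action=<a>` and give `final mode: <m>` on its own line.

1. arrived: (SEEK) → mode=PATROL action=close_gripper
2. arrived: (PATROL) → mode=ALIGN action=close_gripper
3. bump: (ALIGN) → mode=ALIGN action=close_gripper
4. grasp_fail: (ALIGN) → mode=GRASP action=drive_stop
5. bump: (GRASP) → mode=GRASP action=drive_fwd
6. arrived: (GRASP) → mode=PATROL action=led_on
7. grasp_fail: (PATROL) → mode=GRASP action=drive_stop
8. arrived: (GRASP) → mode=PATROL action=led_on

final mode: PATROL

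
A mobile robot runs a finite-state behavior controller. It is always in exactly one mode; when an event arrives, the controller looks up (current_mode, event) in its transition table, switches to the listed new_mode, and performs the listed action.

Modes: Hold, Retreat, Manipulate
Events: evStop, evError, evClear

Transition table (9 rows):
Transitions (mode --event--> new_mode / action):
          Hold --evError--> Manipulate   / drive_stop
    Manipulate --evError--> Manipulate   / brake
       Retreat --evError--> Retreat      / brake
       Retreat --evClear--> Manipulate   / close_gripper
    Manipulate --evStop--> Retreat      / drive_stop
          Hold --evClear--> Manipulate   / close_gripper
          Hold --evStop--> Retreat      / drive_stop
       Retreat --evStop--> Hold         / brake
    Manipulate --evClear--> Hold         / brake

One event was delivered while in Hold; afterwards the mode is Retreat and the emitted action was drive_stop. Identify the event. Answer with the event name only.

evStop

try evStop: (Hold, evStop) → (Retreat, drive_stop)  ← matches
try evError: (Hold, evError) → (Manipulate, drive_stop)
try evClear: (Hold, evClear) → (Manipulate, close_gripper)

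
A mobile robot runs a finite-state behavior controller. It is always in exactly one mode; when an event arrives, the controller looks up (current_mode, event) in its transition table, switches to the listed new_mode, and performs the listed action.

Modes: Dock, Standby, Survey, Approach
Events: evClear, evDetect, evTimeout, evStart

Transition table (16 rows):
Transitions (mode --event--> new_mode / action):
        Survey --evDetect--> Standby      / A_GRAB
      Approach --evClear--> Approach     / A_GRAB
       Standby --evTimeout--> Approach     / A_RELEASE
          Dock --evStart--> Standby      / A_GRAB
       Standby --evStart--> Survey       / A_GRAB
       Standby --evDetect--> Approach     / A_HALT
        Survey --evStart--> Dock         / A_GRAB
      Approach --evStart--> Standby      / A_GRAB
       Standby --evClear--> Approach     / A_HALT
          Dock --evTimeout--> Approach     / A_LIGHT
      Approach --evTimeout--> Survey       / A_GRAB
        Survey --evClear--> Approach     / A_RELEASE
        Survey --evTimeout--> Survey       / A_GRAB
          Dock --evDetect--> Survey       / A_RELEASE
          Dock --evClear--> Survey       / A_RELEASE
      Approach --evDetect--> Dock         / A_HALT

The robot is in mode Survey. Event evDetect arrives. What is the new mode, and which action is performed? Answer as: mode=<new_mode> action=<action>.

current mode = Survey; filter table to that mode:
  (Survey, evDetect) → (Standby, A_GRAB)  ← event matches
  (Survey, evStart) → (Dock, A_GRAB)
  (Survey, evClear) → (Approach, A_RELEASE)
  (Survey, evTimeout) → (Survey, A_GRAB)
event = evDetect selects (Standby, A_GRAB)

mode=Standby action=A_GRAB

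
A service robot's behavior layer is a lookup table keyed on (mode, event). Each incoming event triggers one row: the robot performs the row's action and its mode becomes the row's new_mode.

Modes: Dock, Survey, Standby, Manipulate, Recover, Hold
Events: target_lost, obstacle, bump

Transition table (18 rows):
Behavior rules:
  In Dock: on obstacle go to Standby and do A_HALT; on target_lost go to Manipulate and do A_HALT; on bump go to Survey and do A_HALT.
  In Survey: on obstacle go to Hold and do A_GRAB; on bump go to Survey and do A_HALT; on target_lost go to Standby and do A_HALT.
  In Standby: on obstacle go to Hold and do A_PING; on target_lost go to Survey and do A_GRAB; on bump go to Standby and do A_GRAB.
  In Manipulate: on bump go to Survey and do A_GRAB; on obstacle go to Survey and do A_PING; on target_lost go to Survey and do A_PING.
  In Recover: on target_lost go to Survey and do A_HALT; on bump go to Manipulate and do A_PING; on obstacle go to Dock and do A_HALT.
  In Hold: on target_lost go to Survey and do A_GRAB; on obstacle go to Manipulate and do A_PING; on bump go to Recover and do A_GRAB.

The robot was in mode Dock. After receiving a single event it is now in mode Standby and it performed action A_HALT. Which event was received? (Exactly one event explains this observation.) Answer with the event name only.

try target_lost: (Dock, target_lost) → (Manipulate, A_HALT)
try obstacle: (Dock, obstacle) → (Standby, A_HALT)  ← matches
try bump: (Dock, bump) → (Survey, A_HALT)

obstacle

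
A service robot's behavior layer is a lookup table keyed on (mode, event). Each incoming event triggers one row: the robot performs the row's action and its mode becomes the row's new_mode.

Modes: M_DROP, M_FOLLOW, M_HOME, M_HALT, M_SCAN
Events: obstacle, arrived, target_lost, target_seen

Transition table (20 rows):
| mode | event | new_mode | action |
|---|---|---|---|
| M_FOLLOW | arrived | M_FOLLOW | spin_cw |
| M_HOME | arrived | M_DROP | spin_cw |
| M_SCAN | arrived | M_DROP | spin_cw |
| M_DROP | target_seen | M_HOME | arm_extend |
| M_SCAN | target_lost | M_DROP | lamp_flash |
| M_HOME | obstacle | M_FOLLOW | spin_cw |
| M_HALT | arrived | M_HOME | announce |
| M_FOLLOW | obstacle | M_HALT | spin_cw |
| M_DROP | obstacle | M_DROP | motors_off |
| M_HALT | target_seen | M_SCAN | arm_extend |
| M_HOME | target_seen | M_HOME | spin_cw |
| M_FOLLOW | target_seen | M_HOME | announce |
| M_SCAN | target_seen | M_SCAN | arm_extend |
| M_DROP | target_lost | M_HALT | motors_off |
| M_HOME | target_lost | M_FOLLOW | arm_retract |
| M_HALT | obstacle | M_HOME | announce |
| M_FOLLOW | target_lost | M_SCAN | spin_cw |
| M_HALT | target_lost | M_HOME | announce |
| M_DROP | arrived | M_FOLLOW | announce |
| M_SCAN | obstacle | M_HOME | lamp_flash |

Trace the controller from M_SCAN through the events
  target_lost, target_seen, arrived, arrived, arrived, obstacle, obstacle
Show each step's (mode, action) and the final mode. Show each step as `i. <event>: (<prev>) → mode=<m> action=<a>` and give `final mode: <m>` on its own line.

final mode: M_HOME

1. target_lost: (M_SCAN) → mode=M_DROP action=lamp_flash
2. target_seen: (M_DROP) → mode=M_HOME action=arm_extend
3. arrived: (M_HOME) → mode=M_DROP action=spin_cw
4. arrived: (M_DROP) → mode=M_FOLLOW action=announce
5. arrived: (M_FOLLOW) → mode=M_FOLLOW action=spin_cw
6. obstacle: (M_FOLLOW) → mode=M_HALT action=spin_cw
7. obstacle: (M_HALT) → mode=M_HOME action=announce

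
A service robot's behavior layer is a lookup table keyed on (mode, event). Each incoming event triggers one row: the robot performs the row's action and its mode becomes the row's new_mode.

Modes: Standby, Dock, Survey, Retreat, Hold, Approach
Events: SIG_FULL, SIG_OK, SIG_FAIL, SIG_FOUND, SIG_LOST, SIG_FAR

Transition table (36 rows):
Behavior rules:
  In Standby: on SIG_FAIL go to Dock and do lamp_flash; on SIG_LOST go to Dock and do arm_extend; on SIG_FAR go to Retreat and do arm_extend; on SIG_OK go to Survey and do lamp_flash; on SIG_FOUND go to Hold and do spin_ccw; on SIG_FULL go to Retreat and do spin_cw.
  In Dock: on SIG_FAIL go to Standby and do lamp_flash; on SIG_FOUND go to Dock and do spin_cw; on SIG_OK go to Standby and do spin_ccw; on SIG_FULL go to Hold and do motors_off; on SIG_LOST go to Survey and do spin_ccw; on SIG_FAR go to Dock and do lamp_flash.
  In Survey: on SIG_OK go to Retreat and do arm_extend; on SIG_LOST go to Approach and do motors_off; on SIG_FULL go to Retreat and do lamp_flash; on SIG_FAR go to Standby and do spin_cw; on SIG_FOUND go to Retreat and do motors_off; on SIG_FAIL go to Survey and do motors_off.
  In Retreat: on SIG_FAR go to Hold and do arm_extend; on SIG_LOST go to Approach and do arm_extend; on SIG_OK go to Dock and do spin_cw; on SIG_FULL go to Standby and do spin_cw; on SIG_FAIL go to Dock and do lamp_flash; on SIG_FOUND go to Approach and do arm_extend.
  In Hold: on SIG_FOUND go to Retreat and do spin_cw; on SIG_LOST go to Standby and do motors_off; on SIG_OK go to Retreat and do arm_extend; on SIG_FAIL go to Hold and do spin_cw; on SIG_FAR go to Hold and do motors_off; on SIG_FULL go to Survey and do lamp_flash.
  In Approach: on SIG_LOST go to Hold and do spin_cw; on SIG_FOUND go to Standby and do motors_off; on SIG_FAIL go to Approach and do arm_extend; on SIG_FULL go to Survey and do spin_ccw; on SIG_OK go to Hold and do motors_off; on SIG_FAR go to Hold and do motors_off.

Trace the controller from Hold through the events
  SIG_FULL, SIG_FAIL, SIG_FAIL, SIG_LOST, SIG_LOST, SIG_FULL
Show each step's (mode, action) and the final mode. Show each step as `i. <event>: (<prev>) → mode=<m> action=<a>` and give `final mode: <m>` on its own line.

1. SIG_FULL: (Hold) → mode=Survey action=lamp_flash
2. SIG_FAIL: (Survey) → mode=Survey action=motors_off
3. SIG_FAIL: (Survey) → mode=Survey action=motors_off
4. SIG_LOST: (Survey) → mode=Approach action=motors_off
5. SIG_LOST: (Approach) → mode=Hold action=spin_cw
6. SIG_FULL: (Hold) → mode=Survey action=lamp_flash

final mode: Survey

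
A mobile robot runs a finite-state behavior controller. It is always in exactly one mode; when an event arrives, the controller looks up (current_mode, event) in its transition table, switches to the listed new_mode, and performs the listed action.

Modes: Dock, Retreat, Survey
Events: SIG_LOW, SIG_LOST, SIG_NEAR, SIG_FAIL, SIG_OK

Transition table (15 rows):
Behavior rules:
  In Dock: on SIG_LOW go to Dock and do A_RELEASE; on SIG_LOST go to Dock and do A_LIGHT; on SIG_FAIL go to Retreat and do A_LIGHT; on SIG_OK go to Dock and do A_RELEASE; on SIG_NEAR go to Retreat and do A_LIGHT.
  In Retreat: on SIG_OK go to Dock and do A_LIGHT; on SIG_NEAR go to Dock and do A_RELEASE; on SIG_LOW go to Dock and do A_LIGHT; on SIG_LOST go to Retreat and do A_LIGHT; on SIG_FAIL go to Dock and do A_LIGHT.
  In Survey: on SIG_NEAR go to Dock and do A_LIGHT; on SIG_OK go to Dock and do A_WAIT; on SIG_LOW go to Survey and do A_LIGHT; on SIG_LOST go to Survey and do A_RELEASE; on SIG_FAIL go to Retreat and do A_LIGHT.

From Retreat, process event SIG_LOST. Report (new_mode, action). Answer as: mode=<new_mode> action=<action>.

mode=Retreat action=A_LIGHT

current mode = Retreat; filter table to that mode:
  (Retreat, SIG_OK) → (Dock, A_LIGHT)
  (Retreat, SIG_NEAR) → (Dock, A_RELEASE)
  (Retreat, SIG_LOW) → (Dock, A_LIGHT)
  (Retreat, SIG_LOST) → (Retreat, A_LIGHT)  ← event matches
  (Retreat, SIG_FAIL) → (Dock, A_LIGHT)
event = SIG_LOST selects (Retreat, A_LIGHT)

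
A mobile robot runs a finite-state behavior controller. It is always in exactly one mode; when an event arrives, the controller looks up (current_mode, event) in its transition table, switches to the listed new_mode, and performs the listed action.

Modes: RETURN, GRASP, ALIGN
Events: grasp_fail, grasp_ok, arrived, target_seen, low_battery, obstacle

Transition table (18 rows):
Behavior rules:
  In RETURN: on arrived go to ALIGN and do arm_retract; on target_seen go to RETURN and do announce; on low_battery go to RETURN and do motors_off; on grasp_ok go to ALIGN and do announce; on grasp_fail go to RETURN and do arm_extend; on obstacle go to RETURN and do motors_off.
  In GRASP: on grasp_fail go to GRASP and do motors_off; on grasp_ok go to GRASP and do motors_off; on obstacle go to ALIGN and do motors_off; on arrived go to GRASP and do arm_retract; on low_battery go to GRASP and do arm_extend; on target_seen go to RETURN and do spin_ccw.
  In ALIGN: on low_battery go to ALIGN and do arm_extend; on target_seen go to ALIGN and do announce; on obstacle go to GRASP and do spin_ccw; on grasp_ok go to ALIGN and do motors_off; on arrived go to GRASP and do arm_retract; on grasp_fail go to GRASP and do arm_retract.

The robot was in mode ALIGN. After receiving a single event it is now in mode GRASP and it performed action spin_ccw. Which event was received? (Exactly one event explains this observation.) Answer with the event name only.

try grasp_fail: (ALIGN, grasp_fail) → (GRASP, arm_retract)
try grasp_ok: (ALIGN, grasp_ok) → (ALIGN, motors_off)
try arrived: (ALIGN, arrived) → (GRASP, arm_retract)
try target_seen: (ALIGN, target_seen) → (ALIGN, announce)
try low_battery: (ALIGN, low_battery) → (ALIGN, arm_extend)
try obstacle: (ALIGN, obstacle) → (GRASP, spin_ccw)  ← matches

obstacle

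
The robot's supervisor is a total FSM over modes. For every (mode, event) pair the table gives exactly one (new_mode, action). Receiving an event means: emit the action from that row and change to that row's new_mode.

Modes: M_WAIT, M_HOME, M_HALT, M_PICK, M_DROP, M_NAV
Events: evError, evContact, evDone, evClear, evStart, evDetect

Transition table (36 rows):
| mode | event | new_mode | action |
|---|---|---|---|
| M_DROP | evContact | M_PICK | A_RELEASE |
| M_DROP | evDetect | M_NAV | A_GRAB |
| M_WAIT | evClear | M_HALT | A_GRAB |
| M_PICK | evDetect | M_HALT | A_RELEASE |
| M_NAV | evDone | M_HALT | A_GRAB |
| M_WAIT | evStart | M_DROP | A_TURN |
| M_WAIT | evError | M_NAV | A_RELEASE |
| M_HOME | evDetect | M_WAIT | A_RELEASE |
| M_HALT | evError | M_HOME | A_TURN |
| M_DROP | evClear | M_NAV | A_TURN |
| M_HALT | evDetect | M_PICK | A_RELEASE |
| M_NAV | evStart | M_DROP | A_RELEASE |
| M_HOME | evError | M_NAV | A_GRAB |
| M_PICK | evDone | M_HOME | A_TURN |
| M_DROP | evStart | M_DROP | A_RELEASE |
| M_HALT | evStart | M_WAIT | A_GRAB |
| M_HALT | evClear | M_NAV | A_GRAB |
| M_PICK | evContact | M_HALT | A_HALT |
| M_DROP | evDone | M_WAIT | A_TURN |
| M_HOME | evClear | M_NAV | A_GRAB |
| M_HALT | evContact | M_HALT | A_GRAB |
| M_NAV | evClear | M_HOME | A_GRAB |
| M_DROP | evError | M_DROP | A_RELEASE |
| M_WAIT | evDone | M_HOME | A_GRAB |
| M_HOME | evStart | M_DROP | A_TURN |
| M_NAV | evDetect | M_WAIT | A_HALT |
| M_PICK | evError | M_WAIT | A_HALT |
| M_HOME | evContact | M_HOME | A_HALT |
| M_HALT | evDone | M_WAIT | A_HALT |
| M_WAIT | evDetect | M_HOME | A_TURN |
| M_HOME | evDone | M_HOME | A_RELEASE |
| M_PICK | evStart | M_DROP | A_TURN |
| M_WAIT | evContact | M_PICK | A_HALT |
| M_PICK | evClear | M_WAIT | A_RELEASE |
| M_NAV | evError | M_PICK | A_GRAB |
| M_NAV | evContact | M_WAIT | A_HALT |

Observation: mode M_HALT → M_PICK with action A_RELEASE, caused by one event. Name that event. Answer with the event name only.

try evError: (M_HALT, evError) → (M_HOME, A_TURN)
try evContact: (M_HALT, evContact) → (M_HALT, A_GRAB)
try evDone: (M_HALT, evDone) → (M_WAIT, A_HALT)
try evClear: (M_HALT, evClear) → (M_NAV, A_GRAB)
try evStart: (M_HALT, evStart) → (M_WAIT, A_GRAB)
try evDetect: (M_HALT, evDetect) → (M_PICK, A_RELEASE)  ← matches

evDetect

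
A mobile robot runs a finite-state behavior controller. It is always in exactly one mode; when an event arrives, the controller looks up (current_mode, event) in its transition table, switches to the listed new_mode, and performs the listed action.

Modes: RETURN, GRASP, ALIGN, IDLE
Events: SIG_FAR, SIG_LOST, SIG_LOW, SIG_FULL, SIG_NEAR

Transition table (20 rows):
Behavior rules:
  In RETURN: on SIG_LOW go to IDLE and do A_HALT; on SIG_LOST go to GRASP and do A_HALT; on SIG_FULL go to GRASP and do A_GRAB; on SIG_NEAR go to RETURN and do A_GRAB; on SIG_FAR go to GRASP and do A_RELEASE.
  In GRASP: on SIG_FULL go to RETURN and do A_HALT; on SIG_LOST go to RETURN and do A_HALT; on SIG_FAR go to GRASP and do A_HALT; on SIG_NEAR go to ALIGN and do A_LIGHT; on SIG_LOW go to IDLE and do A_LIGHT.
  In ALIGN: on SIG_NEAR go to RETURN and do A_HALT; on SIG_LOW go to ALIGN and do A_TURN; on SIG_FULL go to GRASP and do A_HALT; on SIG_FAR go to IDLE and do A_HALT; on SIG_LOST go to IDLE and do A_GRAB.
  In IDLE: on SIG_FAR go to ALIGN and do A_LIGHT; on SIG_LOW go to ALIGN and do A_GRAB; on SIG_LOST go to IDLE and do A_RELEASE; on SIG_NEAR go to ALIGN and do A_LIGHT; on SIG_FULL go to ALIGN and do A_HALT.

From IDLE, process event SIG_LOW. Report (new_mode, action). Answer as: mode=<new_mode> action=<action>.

mode=ALIGN action=A_GRAB

current mode = IDLE; filter table to that mode:
  (IDLE, SIG_FAR) → (ALIGN, A_LIGHT)
  (IDLE, SIG_LOW) → (ALIGN, A_GRAB)  ← event matches
  (IDLE, SIG_LOST) → (IDLE, A_RELEASE)
  (IDLE, SIG_NEAR) → (ALIGN, A_LIGHT)
  (IDLE, SIG_FULL) → (ALIGN, A_HALT)
event = SIG_LOW selects (ALIGN, A_GRAB)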